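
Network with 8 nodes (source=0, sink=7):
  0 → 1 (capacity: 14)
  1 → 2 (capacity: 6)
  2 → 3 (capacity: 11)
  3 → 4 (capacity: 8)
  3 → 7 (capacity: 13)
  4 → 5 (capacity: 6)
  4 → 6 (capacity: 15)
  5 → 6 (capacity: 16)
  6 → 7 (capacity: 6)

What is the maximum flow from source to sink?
Maximum flow = 6

Max flow: 6

Flow assignment:
  0 → 1: 6/14
  1 → 2: 6/6
  2 → 3: 6/11
  3 → 7: 6/13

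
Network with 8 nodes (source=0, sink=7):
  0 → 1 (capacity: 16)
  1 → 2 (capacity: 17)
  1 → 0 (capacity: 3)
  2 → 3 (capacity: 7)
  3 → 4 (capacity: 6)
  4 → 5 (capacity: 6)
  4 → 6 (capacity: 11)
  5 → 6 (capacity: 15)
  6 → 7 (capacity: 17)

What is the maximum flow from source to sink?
Maximum flow = 6

Max flow: 6

Flow assignment:
  0 → 1: 6/16
  1 → 2: 6/17
  2 → 3: 6/7
  3 → 4: 6/6
  4 → 6: 6/11
  6 → 7: 6/17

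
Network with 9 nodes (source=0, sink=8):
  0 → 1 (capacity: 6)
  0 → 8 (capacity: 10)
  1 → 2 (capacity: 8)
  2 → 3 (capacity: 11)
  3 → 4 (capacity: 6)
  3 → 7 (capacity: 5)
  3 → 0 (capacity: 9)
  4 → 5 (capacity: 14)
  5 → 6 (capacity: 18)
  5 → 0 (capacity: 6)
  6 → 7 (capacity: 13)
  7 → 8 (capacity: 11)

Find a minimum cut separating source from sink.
Min cut value = 16, edges: (0,1), (0,8)

Min cut value: 16
Partition: S = [0], T = [1, 2, 3, 4, 5, 6, 7, 8]
Cut edges: (0,1), (0,8)

By max-flow min-cut theorem, max flow = min cut = 16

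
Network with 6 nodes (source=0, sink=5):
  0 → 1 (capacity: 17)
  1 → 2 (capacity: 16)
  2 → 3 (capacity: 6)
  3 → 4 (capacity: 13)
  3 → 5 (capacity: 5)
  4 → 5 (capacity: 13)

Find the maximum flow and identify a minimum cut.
Max flow = 6, Min cut edges: (2,3)

Maximum flow: 6
Minimum cut: (2,3)
Partition: S = [0, 1, 2], T = [3, 4, 5]

Max-flow min-cut theorem verified: both equal 6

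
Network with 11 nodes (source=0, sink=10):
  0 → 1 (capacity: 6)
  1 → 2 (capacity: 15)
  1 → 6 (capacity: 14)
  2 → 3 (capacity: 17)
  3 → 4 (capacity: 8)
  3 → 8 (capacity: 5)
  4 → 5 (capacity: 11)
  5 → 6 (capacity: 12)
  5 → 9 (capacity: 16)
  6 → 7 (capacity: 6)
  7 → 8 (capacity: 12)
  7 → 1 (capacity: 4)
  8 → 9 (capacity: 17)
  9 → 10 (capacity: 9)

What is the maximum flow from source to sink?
Maximum flow = 6

Max flow: 6

Flow assignment:
  0 → 1: 6/6
  1 → 2: 6/15
  2 → 3: 6/17
  3 → 4: 1/8
  3 → 8: 5/5
  4 → 5: 1/11
  5 → 9: 1/16
  8 → 9: 5/17
  9 → 10: 6/9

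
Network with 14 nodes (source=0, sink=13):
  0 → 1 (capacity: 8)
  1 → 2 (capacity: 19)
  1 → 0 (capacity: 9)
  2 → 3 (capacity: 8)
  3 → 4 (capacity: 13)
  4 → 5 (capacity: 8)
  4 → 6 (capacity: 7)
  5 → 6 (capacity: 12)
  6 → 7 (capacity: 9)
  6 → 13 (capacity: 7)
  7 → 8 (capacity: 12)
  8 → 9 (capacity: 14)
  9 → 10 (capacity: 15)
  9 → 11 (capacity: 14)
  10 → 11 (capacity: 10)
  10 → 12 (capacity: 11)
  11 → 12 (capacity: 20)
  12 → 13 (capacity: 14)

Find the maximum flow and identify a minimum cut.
Max flow = 8, Min cut edges: (2,3)

Maximum flow: 8
Minimum cut: (2,3)
Partition: S = [0, 1, 2], T = [3, 4, 5, 6, 7, 8, 9, 10, 11, 12, 13]

Max-flow min-cut theorem verified: both equal 8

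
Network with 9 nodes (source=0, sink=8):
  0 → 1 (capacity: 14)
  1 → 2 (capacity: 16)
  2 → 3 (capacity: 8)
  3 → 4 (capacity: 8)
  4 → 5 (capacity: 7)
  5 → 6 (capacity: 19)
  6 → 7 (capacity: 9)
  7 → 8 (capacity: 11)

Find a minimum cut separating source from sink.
Min cut value = 7, edges: (4,5)

Min cut value: 7
Partition: S = [0, 1, 2, 3, 4], T = [5, 6, 7, 8]
Cut edges: (4,5)

By max-flow min-cut theorem, max flow = min cut = 7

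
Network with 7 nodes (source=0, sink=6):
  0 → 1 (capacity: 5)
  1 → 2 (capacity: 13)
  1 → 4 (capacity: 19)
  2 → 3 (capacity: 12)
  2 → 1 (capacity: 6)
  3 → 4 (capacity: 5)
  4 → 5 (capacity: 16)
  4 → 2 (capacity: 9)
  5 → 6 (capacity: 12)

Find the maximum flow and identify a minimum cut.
Max flow = 5, Min cut edges: (0,1)

Maximum flow: 5
Minimum cut: (0,1)
Partition: S = [0], T = [1, 2, 3, 4, 5, 6]

Max-flow min-cut theorem verified: both equal 5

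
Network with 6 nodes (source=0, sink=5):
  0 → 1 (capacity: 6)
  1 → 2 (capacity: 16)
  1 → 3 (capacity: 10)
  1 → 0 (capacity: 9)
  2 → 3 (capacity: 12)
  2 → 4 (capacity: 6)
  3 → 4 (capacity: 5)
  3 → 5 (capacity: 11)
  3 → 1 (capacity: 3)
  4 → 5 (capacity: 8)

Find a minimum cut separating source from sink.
Min cut value = 6, edges: (0,1)

Min cut value: 6
Partition: S = [0], T = [1, 2, 3, 4, 5]
Cut edges: (0,1)

By max-flow min-cut theorem, max flow = min cut = 6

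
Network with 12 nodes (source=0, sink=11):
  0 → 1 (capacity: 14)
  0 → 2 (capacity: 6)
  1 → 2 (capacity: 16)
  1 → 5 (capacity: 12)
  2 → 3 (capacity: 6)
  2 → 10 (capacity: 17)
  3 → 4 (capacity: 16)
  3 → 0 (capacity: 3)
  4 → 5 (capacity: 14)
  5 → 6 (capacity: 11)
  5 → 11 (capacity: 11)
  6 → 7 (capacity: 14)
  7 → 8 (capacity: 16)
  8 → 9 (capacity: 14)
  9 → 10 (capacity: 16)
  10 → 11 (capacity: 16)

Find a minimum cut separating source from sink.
Min cut value = 20, edges: (0,1), (0,2)

Min cut value: 20
Partition: S = [0], T = [1, 2, 3, 4, 5, 6, 7, 8, 9, 10, 11]
Cut edges: (0,1), (0,2)

By max-flow min-cut theorem, max flow = min cut = 20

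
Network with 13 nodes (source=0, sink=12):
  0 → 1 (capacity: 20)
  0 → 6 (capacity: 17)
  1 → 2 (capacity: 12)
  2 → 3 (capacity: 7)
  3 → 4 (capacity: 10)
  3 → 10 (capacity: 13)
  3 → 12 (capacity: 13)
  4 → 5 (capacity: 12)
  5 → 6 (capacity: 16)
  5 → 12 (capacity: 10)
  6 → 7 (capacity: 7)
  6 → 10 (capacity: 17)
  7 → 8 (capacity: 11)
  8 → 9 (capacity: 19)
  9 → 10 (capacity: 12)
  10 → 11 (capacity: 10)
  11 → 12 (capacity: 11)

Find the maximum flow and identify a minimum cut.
Max flow = 17, Min cut edges: (2,3), (10,11)

Maximum flow: 17
Minimum cut: (2,3), (10,11)
Partition: S = [0, 1, 2, 6, 7, 8, 9, 10], T = [3, 4, 5, 11, 12]

Max-flow min-cut theorem verified: both equal 17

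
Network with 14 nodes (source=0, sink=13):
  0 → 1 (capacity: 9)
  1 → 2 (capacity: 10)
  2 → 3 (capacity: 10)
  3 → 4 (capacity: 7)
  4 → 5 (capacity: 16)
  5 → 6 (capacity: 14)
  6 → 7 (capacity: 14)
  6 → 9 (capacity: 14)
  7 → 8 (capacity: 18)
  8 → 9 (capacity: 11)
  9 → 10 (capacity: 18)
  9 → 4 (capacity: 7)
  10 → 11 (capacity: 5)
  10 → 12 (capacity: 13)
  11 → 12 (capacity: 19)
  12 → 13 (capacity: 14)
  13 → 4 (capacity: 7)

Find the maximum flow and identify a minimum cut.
Max flow = 7, Min cut edges: (3,4)

Maximum flow: 7
Minimum cut: (3,4)
Partition: S = [0, 1, 2, 3], T = [4, 5, 6, 7, 8, 9, 10, 11, 12, 13]

Max-flow min-cut theorem verified: both equal 7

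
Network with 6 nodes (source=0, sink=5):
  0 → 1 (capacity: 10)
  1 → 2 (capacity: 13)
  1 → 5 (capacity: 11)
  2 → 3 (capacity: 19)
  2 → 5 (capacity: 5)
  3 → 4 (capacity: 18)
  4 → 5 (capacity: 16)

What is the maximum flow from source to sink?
Maximum flow = 10

Max flow: 10

Flow assignment:
  0 → 1: 10/10
  1 → 5: 10/11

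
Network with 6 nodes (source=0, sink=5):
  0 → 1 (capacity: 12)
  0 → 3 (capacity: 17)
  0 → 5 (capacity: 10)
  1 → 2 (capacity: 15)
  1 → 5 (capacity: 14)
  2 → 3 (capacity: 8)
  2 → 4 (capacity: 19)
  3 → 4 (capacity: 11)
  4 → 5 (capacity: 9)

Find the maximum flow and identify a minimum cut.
Max flow = 31, Min cut edges: (0,1), (0,5), (4,5)

Maximum flow: 31
Minimum cut: (0,1), (0,5), (4,5)
Partition: S = [0, 2, 3, 4], T = [1, 5]

Max-flow min-cut theorem verified: both equal 31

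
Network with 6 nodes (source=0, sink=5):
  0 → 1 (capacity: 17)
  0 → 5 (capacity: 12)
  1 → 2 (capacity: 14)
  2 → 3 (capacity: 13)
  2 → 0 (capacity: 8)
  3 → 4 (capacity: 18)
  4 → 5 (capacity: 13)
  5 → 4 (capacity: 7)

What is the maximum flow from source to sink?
Maximum flow = 25

Max flow: 25

Flow assignment:
  0 → 1: 14/17
  0 → 5: 12/12
  1 → 2: 14/14
  2 → 3: 13/13
  2 → 0: 1/8
  3 → 4: 13/18
  4 → 5: 13/13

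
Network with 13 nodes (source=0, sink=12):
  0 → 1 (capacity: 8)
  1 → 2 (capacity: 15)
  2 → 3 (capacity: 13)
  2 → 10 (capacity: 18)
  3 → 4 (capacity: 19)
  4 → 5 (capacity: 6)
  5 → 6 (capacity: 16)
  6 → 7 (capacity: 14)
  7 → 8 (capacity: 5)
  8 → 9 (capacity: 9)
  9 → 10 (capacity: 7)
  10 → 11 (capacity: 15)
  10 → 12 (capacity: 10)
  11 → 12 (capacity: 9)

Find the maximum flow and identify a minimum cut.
Max flow = 8, Min cut edges: (0,1)

Maximum flow: 8
Minimum cut: (0,1)
Partition: S = [0], T = [1, 2, 3, 4, 5, 6, 7, 8, 9, 10, 11, 12]

Max-flow min-cut theorem verified: both equal 8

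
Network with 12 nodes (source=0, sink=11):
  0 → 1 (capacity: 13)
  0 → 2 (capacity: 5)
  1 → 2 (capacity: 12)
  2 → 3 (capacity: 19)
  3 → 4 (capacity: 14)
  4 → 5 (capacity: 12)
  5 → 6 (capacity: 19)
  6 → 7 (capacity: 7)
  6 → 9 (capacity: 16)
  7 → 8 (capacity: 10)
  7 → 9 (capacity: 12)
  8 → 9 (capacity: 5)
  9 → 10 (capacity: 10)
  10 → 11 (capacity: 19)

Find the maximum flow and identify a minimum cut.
Max flow = 10, Min cut edges: (9,10)

Maximum flow: 10
Minimum cut: (9,10)
Partition: S = [0, 1, 2, 3, 4, 5, 6, 7, 8, 9], T = [10, 11]

Max-flow min-cut theorem verified: both equal 10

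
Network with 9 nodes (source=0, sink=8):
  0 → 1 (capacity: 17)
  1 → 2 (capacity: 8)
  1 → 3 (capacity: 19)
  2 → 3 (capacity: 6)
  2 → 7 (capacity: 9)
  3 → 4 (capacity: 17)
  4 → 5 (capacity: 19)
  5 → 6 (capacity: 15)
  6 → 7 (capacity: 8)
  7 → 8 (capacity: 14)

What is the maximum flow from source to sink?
Maximum flow = 14

Max flow: 14

Flow assignment:
  0 → 1: 14/17
  1 → 2: 6/8
  1 → 3: 8/19
  2 → 7: 6/9
  3 → 4: 8/17
  4 → 5: 8/19
  5 → 6: 8/15
  6 → 7: 8/8
  7 → 8: 14/14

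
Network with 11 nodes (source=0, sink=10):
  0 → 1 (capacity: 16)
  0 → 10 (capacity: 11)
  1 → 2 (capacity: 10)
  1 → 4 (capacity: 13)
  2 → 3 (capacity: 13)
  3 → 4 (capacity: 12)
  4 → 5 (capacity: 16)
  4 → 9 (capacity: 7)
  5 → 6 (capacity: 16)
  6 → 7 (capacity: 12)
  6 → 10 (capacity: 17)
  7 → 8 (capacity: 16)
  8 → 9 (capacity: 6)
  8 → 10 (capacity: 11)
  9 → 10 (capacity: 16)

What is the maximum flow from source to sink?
Maximum flow = 27

Max flow: 27

Flow assignment:
  0 → 1: 16/16
  0 → 10: 11/11
  1 → 2: 3/10
  1 → 4: 13/13
  2 → 3: 3/13
  3 → 4: 3/12
  4 → 5: 9/16
  4 → 9: 7/7
  5 → 6: 9/16
  6 → 10: 9/17
  9 → 10: 7/16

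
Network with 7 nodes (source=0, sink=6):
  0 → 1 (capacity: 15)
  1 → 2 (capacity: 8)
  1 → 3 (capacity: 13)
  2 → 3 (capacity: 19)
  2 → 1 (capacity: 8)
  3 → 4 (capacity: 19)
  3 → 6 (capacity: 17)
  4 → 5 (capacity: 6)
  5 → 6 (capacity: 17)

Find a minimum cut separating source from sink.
Min cut value = 15, edges: (0,1)

Min cut value: 15
Partition: S = [0], T = [1, 2, 3, 4, 5, 6]
Cut edges: (0,1)

By max-flow min-cut theorem, max flow = min cut = 15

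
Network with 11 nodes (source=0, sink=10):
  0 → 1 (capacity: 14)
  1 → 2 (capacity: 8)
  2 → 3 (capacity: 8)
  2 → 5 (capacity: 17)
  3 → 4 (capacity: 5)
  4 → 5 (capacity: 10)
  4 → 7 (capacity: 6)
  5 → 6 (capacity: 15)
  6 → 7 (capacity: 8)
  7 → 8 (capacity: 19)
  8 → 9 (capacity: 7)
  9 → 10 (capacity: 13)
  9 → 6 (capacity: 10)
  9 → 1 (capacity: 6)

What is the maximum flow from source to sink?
Maximum flow = 7

Max flow: 7

Flow assignment:
  0 → 1: 7/14
  1 → 2: 7/8
  2 → 3: 4/8
  2 → 5: 3/17
  3 → 4: 4/5
  4 → 7: 4/6
  5 → 6: 3/15
  6 → 7: 3/8
  7 → 8: 7/19
  8 → 9: 7/7
  9 → 10: 7/13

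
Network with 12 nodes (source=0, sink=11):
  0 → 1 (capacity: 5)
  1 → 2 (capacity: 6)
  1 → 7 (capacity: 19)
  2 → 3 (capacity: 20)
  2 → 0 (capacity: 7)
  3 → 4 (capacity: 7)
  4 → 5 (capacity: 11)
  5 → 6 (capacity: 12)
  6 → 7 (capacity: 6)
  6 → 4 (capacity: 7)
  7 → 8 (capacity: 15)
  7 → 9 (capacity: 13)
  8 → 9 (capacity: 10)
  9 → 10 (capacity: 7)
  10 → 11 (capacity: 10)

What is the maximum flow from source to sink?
Maximum flow = 5

Max flow: 5

Flow assignment:
  0 → 1: 5/5
  1 → 7: 5/19
  7 → 9: 5/13
  9 → 10: 5/7
  10 → 11: 5/10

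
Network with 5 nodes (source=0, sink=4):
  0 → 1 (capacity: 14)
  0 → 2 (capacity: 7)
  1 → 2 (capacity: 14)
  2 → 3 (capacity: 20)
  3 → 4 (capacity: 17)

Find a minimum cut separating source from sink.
Min cut value = 17, edges: (3,4)

Min cut value: 17
Partition: S = [0, 1, 2, 3], T = [4]
Cut edges: (3,4)

By max-flow min-cut theorem, max flow = min cut = 17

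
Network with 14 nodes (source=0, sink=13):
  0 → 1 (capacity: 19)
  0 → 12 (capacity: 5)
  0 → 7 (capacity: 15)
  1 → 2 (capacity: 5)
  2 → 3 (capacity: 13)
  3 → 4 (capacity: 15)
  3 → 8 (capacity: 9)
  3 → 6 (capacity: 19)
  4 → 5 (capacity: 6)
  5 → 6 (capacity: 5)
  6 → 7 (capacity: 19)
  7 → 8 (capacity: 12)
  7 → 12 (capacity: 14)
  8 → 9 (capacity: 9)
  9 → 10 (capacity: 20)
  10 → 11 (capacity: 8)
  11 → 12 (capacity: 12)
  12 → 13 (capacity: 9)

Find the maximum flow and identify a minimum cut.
Max flow = 9, Min cut edges: (12,13)

Maximum flow: 9
Minimum cut: (12,13)
Partition: S = [0, 1, 2, 3, 4, 5, 6, 7, 8, 9, 10, 11, 12], T = [13]

Max-flow min-cut theorem verified: both equal 9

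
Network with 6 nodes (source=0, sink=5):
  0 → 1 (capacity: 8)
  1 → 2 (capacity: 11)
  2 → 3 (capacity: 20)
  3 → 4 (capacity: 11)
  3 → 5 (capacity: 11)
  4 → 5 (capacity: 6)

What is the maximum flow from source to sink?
Maximum flow = 8

Max flow: 8

Flow assignment:
  0 → 1: 8/8
  1 → 2: 8/11
  2 → 3: 8/20
  3 → 5: 8/11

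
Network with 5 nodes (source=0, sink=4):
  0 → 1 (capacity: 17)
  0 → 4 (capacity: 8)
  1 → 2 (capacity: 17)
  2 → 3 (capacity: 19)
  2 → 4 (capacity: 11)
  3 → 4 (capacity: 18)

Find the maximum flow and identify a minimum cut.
Max flow = 25, Min cut edges: (0,4), (1,2)

Maximum flow: 25
Minimum cut: (0,4), (1,2)
Partition: S = [0, 1], T = [2, 3, 4]

Max-flow min-cut theorem verified: both equal 25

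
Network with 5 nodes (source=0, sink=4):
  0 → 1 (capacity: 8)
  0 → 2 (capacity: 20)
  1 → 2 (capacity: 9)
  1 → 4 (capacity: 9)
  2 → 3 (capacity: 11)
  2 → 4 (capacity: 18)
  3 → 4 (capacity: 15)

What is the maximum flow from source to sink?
Maximum flow = 28

Max flow: 28

Flow assignment:
  0 → 1: 8/8
  0 → 2: 20/20
  1 → 4: 8/9
  2 → 3: 2/11
  2 → 4: 18/18
  3 → 4: 2/15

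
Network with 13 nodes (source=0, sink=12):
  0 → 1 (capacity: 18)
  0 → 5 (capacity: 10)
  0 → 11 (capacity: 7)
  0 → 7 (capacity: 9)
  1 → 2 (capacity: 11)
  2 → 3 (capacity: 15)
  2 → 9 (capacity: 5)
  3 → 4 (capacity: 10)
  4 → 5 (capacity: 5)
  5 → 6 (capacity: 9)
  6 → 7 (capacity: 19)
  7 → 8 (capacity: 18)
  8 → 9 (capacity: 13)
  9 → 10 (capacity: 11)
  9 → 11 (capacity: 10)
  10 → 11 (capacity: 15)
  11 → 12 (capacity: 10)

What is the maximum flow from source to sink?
Maximum flow = 10

Max flow: 10

Flow assignment:
  0 → 5: 9/10
  0 → 7: 1/9
  5 → 6: 9/9
  6 → 7: 9/19
  7 → 8: 10/18
  8 → 9: 10/13
  9 → 10: 8/11
  9 → 11: 2/10
  10 → 11: 8/15
  11 → 12: 10/10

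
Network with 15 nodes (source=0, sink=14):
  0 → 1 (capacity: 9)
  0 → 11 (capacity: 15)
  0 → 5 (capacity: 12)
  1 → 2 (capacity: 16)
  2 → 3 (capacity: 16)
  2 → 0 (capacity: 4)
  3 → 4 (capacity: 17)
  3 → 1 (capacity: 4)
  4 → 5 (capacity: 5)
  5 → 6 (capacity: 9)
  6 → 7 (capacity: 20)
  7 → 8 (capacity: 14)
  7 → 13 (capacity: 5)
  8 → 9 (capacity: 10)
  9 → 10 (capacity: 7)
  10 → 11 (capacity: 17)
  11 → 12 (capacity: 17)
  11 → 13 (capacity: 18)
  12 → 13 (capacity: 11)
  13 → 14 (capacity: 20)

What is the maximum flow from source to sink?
Maximum flow = 20

Max flow: 20

Flow assignment:
  0 → 1: 9/9
  0 → 11: 11/15
  0 → 5: 4/12
  1 → 2: 9/16
  2 → 3: 5/16
  2 → 0: 4/4
  3 → 4: 5/17
  4 → 5: 5/5
  5 → 6: 9/9
  6 → 7: 9/20
  7 → 8: 4/14
  7 → 13: 5/5
  8 → 9: 4/10
  9 → 10: 4/7
  10 → 11: 4/17
  11 → 13: 15/18
  13 → 14: 20/20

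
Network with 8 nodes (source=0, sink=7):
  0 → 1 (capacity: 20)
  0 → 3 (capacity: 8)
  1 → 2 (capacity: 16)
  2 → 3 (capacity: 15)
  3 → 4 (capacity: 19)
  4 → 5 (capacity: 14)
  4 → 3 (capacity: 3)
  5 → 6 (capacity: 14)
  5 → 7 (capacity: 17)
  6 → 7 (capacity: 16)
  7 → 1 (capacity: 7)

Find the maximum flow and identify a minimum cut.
Max flow = 14, Min cut edges: (4,5)

Maximum flow: 14
Minimum cut: (4,5)
Partition: S = [0, 1, 2, 3, 4], T = [5, 6, 7]

Max-flow min-cut theorem verified: both equal 14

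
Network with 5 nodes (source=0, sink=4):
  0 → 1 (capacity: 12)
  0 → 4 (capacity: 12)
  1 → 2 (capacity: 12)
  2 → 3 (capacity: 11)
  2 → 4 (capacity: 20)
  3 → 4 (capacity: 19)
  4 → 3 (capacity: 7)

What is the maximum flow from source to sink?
Maximum flow = 24

Max flow: 24

Flow assignment:
  0 → 1: 12/12
  0 → 4: 12/12
  1 → 2: 12/12
  2 → 4: 12/20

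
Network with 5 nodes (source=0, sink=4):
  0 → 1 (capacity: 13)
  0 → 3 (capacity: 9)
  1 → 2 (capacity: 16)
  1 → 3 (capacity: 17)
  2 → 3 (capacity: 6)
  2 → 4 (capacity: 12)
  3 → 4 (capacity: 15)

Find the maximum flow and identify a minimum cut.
Max flow = 22, Min cut edges: (0,1), (0,3)

Maximum flow: 22
Minimum cut: (0,1), (0,3)
Partition: S = [0], T = [1, 2, 3, 4]

Max-flow min-cut theorem verified: both equal 22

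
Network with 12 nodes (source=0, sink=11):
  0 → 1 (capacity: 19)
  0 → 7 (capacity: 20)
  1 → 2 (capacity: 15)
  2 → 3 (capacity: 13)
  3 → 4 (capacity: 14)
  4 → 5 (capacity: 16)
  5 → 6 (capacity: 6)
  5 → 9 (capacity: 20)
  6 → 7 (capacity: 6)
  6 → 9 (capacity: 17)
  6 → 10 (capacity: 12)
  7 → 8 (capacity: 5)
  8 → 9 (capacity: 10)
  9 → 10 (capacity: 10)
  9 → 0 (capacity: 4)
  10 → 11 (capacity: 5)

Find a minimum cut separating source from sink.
Min cut value = 5, edges: (10,11)

Min cut value: 5
Partition: S = [0, 1, 2, 3, 4, 5, 6, 7, 8, 9, 10], T = [11]
Cut edges: (10,11)

By max-flow min-cut theorem, max flow = min cut = 5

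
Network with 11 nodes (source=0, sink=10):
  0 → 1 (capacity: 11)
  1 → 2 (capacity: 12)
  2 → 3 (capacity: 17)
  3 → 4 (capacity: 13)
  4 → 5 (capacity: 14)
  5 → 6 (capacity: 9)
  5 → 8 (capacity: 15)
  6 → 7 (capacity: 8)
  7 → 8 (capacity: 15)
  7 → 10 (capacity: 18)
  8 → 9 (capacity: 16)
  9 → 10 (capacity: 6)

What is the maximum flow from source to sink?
Maximum flow = 11

Max flow: 11

Flow assignment:
  0 → 1: 11/11
  1 → 2: 11/12
  2 → 3: 11/17
  3 → 4: 11/13
  4 → 5: 11/14
  5 → 6: 8/9
  5 → 8: 3/15
  6 → 7: 8/8
  7 → 10: 8/18
  8 → 9: 3/16
  9 → 10: 3/6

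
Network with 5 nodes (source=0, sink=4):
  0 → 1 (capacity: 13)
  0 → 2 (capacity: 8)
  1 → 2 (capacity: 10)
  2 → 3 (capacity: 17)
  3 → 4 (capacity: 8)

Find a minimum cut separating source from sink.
Min cut value = 8, edges: (3,4)

Min cut value: 8
Partition: S = [0, 1, 2, 3], T = [4]
Cut edges: (3,4)

By max-flow min-cut theorem, max flow = min cut = 8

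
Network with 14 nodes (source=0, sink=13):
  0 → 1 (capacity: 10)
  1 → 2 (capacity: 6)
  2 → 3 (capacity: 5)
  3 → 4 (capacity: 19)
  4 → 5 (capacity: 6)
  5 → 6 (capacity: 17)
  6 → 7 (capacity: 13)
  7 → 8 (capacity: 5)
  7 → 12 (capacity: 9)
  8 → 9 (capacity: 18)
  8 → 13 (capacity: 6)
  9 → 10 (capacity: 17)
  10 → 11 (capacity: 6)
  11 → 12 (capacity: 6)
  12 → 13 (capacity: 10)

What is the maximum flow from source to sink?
Maximum flow = 5

Max flow: 5

Flow assignment:
  0 → 1: 5/10
  1 → 2: 5/6
  2 → 3: 5/5
  3 → 4: 5/19
  4 → 5: 5/6
  5 → 6: 5/17
  6 → 7: 5/13
  7 → 8: 5/5
  8 → 13: 5/6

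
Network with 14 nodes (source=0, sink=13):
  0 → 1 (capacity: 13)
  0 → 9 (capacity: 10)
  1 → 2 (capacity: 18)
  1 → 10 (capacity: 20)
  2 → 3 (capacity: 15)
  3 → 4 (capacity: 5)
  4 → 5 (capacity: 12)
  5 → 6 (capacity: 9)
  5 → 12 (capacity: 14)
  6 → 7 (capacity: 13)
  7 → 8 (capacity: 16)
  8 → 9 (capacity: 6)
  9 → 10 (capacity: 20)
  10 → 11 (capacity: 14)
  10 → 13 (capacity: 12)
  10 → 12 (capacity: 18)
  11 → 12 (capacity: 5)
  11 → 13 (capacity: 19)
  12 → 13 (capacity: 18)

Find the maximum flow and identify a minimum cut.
Max flow = 23, Min cut edges: (0,1), (0,9)

Maximum flow: 23
Minimum cut: (0,1), (0,9)
Partition: S = [0], T = [1, 2, 3, 4, 5, 6, 7, 8, 9, 10, 11, 12, 13]

Max-flow min-cut theorem verified: both equal 23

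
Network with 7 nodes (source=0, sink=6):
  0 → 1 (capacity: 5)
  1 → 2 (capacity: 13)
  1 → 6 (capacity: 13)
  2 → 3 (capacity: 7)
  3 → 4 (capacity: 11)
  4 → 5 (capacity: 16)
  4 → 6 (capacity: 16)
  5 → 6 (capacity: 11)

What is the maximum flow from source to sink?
Maximum flow = 5

Max flow: 5

Flow assignment:
  0 → 1: 5/5
  1 → 6: 5/13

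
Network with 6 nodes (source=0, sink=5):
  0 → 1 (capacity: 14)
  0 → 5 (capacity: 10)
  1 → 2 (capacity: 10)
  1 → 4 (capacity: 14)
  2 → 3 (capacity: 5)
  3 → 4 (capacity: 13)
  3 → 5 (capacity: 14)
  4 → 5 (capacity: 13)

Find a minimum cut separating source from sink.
Min cut value = 24, edges: (0,1), (0,5)

Min cut value: 24
Partition: S = [0], T = [1, 2, 3, 4, 5]
Cut edges: (0,1), (0,5)

By max-flow min-cut theorem, max flow = min cut = 24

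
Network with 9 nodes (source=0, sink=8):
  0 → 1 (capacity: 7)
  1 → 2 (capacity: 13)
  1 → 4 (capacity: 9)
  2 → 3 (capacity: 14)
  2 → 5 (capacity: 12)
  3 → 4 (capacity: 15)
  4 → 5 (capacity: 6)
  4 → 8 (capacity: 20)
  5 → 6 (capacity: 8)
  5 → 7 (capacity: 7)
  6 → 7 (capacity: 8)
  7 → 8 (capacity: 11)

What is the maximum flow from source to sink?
Maximum flow = 7

Max flow: 7

Flow assignment:
  0 → 1: 7/7
  1 → 4: 7/9
  4 → 8: 7/20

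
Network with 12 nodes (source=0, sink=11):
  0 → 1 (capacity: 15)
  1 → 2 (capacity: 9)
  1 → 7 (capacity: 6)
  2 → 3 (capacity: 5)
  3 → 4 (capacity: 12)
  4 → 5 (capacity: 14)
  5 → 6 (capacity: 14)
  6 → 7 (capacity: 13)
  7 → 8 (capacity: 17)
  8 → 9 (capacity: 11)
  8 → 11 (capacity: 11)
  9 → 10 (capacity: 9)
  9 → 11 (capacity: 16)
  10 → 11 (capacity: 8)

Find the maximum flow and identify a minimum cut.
Max flow = 11, Min cut edges: (1,7), (2,3)

Maximum flow: 11
Minimum cut: (1,7), (2,3)
Partition: S = [0, 1, 2], T = [3, 4, 5, 6, 7, 8, 9, 10, 11]

Max-flow min-cut theorem verified: both equal 11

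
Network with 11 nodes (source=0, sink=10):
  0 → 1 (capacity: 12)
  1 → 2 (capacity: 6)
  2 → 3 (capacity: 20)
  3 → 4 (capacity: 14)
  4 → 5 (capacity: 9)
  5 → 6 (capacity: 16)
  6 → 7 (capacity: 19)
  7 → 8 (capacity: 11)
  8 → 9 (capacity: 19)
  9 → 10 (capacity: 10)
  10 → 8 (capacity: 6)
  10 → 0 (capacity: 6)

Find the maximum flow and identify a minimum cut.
Max flow = 6, Min cut edges: (1,2)

Maximum flow: 6
Minimum cut: (1,2)
Partition: S = [0, 1], T = [2, 3, 4, 5, 6, 7, 8, 9, 10]

Max-flow min-cut theorem verified: both equal 6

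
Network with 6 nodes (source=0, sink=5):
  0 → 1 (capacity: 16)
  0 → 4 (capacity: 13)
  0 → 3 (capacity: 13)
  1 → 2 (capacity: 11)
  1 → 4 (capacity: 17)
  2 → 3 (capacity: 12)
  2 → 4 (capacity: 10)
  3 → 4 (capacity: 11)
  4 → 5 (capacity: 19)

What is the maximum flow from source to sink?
Maximum flow = 19

Max flow: 19

Flow assignment:
  0 → 4: 8/13
  0 → 3: 11/13
  3 → 4: 11/11
  4 → 5: 19/19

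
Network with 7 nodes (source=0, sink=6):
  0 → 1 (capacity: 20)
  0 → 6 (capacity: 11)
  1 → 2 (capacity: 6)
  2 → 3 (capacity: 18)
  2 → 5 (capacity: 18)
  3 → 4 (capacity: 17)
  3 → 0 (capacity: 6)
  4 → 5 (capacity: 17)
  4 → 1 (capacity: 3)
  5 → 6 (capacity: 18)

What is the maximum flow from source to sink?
Maximum flow = 17

Max flow: 17

Flow assignment:
  0 → 1: 6/20
  0 → 6: 11/11
  1 → 2: 6/6
  2 → 5: 6/18
  5 → 6: 6/18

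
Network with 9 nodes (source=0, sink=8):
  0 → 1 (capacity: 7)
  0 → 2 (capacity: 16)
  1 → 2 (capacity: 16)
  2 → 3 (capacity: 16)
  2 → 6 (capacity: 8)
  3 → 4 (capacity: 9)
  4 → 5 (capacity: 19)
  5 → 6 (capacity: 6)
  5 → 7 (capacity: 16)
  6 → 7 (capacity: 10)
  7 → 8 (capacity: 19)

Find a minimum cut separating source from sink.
Min cut value = 17, edges: (2,6), (3,4)

Min cut value: 17
Partition: S = [0, 1, 2, 3], T = [4, 5, 6, 7, 8]
Cut edges: (2,6), (3,4)

By max-flow min-cut theorem, max flow = min cut = 17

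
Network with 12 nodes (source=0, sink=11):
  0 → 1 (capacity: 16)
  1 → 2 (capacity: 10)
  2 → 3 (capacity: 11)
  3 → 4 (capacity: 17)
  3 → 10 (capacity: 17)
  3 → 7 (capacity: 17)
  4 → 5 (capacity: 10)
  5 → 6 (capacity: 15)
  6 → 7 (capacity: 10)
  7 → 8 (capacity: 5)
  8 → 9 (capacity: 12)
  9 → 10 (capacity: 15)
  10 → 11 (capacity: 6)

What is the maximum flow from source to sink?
Maximum flow = 6

Max flow: 6

Flow assignment:
  0 → 1: 6/16
  1 → 2: 6/10
  2 → 3: 6/11
  3 → 10: 6/17
  10 → 11: 6/6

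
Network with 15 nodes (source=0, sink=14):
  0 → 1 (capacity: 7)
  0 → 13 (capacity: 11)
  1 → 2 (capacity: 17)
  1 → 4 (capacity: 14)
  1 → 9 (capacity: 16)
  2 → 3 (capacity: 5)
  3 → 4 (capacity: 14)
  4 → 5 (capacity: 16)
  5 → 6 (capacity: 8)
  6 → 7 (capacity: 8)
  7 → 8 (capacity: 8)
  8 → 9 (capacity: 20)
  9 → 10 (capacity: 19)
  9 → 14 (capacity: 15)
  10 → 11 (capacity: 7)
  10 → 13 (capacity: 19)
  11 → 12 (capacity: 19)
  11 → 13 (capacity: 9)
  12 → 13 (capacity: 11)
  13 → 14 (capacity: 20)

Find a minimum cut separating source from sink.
Min cut value = 18, edges: (0,1), (0,13)

Min cut value: 18
Partition: S = [0], T = [1, 2, 3, 4, 5, 6, 7, 8, 9, 10, 11, 12, 13, 14]
Cut edges: (0,1), (0,13)

By max-flow min-cut theorem, max flow = min cut = 18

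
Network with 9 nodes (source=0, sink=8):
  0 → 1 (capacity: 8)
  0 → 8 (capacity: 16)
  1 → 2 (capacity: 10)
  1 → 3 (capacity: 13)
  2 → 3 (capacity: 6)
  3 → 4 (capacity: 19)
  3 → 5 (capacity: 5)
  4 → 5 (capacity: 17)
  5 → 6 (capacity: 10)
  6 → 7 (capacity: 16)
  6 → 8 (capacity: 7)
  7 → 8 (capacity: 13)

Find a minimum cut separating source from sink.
Min cut value = 24, edges: (0,1), (0,8)

Min cut value: 24
Partition: S = [0], T = [1, 2, 3, 4, 5, 6, 7, 8]
Cut edges: (0,1), (0,8)

By max-flow min-cut theorem, max flow = min cut = 24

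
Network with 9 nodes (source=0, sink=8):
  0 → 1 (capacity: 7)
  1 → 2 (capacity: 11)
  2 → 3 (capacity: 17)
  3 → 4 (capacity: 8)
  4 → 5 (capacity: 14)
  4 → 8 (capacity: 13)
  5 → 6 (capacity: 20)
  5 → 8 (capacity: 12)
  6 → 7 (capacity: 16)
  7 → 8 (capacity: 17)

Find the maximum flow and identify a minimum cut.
Max flow = 7, Min cut edges: (0,1)

Maximum flow: 7
Minimum cut: (0,1)
Partition: S = [0], T = [1, 2, 3, 4, 5, 6, 7, 8]

Max-flow min-cut theorem verified: both equal 7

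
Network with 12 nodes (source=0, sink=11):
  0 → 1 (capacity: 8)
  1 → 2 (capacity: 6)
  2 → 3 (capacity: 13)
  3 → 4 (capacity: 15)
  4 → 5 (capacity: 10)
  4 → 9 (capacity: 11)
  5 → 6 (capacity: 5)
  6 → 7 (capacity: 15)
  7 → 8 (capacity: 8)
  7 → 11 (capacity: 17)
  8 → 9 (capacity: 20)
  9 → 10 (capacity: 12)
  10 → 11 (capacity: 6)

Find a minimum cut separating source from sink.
Min cut value = 6, edges: (1,2)

Min cut value: 6
Partition: S = [0, 1], T = [2, 3, 4, 5, 6, 7, 8, 9, 10, 11]
Cut edges: (1,2)

By max-flow min-cut theorem, max flow = min cut = 6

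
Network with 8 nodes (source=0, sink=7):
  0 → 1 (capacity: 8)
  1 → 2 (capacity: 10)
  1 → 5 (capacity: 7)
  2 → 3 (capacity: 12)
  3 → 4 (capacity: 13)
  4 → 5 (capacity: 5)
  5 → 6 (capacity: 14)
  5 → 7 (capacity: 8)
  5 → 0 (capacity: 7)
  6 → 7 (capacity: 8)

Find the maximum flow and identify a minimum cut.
Max flow = 8, Min cut edges: (0,1)

Maximum flow: 8
Minimum cut: (0,1)
Partition: S = [0], T = [1, 2, 3, 4, 5, 6, 7]

Max-flow min-cut theorem verified: both equal 8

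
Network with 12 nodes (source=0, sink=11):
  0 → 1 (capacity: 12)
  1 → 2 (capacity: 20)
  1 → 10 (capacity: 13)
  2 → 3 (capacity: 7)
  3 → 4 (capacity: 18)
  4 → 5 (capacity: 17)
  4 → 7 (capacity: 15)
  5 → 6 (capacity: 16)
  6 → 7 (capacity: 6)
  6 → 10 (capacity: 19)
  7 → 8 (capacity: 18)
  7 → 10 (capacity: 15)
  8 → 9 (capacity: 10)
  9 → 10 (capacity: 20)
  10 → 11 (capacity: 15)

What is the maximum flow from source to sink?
Maximum flow = 12

Max flow: 12

Flow assignment:
  0 → 1: 12/12
  1 → 10: 12/13
  10 → 11: 12/15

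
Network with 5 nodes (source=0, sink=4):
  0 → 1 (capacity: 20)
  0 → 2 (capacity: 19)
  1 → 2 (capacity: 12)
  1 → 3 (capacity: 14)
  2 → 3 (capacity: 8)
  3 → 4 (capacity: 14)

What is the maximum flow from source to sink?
Maximum flow = 14

Max flow: 14

Flow assignment:
  0 → 1: 12/20
  0 → 2: 2/19
  1 → 2: 6/12
  1 → 3: 6/14
  2 → 3: 8/8
  3 → 4: 14/14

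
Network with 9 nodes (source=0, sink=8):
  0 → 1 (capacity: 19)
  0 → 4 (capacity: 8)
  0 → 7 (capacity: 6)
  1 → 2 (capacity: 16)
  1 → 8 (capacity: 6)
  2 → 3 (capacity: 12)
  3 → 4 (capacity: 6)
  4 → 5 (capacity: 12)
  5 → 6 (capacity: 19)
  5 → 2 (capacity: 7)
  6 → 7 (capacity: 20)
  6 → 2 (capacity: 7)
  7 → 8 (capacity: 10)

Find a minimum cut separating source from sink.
Min cut value = 16, edges: (1,8), (7,8)

Min cut value: 16
Partition: S = [0, 1, 2, 3, 4, 5, 6, 7], T = [8]
Cut edges: (1,8), (7,8)

By max-flow min-cut theorem, max flow = min cut = 16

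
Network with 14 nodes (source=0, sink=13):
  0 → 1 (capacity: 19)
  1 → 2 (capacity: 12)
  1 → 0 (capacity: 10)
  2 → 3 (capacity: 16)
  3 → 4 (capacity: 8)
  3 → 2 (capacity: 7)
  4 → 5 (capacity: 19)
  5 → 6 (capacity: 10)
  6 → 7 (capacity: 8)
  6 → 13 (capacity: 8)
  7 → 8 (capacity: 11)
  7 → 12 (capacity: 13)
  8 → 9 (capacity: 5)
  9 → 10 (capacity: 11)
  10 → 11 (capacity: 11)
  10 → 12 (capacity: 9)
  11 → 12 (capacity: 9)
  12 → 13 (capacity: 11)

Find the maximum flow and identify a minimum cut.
Max flow = 8, Min cut edges: (3,4)

Maximum flow: 8
Minimum cut: (3,4)
Partition: S = [0, 1, 2, 3], T = [4, 5, 6, 7, 8, 9, 10, 11, 12, 13]

Max-flow min-cut theorem verified: both equal 8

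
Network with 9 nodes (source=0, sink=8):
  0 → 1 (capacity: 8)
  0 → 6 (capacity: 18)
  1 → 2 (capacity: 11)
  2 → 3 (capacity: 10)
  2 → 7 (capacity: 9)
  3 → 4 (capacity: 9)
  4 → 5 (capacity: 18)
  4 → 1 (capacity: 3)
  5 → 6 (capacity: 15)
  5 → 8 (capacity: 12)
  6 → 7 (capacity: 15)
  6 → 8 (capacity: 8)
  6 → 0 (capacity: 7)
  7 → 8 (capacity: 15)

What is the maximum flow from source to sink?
Maximum flow = 26

Max flow: 26

Flow assignment:
  0 → 1: 8/8
  0 → 6: 18/18
  1 → 2: 8/11
  2 → 3: 3/10
  2 → 7: 5/9
  3 → 4: 3/9
  4 → 5: 3/18
  5 → 8: 3/12
  6 → 7: 10/15
  6 → 8: 8/8
  7 → 8: 15/15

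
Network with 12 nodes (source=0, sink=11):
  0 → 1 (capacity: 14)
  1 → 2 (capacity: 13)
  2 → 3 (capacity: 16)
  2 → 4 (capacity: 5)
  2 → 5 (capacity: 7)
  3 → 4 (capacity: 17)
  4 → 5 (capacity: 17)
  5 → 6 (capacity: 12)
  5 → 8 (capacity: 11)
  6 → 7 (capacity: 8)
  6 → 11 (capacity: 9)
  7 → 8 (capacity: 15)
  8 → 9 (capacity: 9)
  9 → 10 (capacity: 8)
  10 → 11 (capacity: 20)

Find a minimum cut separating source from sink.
Min cut value = 13, edges: (1,2)

Min cut value: 13
Partition: S = [0, 1], T = [2, 3, 4, 5, 6, 7, 8, 9, 10, 11]
Cut edges: (1,2)

By max-flow min-cut theorem, max flow = min cut = 13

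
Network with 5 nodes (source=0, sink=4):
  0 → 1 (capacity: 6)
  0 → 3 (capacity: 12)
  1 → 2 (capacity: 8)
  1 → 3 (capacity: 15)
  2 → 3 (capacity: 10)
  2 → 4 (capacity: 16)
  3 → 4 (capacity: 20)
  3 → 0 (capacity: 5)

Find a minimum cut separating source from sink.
Min cut value = 18, edges: (0,1), (0,3)

Min cut value: 18
Partition: S = [0], T = [1, 2, 3, 4]
Cut edges: (0,1), (0,3)

By max-flow min-cut theorem, max flow = min cut = 18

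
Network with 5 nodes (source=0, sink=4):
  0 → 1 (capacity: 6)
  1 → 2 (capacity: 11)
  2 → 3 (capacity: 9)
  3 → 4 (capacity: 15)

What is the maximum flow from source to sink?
Maximum flow = 6

Max flow: 6

Flow assignment:
  0 → 1: 6/6
  1 → 2: 6/11
  2 → 3: 6/9
  3 → 4: 6/15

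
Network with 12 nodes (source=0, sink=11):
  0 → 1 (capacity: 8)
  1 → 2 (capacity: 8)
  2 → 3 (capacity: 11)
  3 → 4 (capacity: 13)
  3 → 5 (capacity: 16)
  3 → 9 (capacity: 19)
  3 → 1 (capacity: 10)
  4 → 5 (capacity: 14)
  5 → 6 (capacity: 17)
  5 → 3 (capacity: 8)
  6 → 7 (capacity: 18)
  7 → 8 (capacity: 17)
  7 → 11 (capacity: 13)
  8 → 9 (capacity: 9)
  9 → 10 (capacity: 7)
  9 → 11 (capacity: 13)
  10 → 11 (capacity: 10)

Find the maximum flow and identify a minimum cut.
Max flow = 8, Min cut edges: (1,2)

Maximum flow: 8
Minimum cut: (1,2)
Partition: S = [0, 1], T = [2, 3, 4, 5, 6, 7, 8, 9, 10, 11]

Max-flow min-cut theorem verified: both equal 8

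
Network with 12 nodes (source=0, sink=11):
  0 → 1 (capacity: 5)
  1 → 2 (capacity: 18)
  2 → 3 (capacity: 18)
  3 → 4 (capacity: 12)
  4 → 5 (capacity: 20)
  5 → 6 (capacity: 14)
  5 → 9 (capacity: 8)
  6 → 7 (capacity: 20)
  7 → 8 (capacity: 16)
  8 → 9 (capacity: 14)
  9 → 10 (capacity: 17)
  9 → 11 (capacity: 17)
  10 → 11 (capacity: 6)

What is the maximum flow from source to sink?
Maximum flow = 5

Max flow: 5

Flow assignment:
  0 → 1: 5/5
  1 → 2: 5/18
  2 → 3: 5/18
  3 → 4: 5/12
  4 → 5: 5/20
  5 → 9: 5/8
  9 → 11: 5/17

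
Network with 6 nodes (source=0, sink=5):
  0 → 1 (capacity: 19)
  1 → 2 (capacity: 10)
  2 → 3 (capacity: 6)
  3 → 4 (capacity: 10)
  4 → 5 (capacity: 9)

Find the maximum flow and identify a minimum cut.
Max flow = 6, Min cut edges: (2,3)

Maximum flow: 6
Minimum cut: (2,3)
Partition: S = [0, 1, 2], T = [3, 4, 5]

Max-flow min-cut theorem verified: both equal 6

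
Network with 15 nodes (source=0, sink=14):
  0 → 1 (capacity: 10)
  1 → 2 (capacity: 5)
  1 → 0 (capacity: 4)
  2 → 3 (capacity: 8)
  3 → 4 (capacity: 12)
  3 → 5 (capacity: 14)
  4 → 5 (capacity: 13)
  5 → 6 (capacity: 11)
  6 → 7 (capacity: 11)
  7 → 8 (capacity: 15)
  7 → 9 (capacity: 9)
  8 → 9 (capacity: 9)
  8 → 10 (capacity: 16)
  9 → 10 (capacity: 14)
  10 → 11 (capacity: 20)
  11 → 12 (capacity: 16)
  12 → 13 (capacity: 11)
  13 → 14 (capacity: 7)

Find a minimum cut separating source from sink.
Min cut value = 5, edges: (1,2)

Min cut value: 5
Partition: S = [0, 1], T = [2, 3, 4, 5, 6, 7, 8, 9, 10, 11, 12, 13, 14]
Cut edges: (1,2)

By max-flow min-cut theorem, max flow = min cut = 5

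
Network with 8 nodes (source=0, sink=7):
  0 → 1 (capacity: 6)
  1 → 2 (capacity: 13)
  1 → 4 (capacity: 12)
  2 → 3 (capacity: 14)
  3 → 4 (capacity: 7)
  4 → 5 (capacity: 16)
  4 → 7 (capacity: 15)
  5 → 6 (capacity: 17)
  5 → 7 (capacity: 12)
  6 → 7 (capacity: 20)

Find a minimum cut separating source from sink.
Min cut value = 6, edges: (0,1)

Min cut value: 6
Partition: S = [0], T = [1, 2, 3, 4, 5, 6, 7]
Cut edges: (0,1)

By max-flow min-cut theorem, max flow = min cut = 6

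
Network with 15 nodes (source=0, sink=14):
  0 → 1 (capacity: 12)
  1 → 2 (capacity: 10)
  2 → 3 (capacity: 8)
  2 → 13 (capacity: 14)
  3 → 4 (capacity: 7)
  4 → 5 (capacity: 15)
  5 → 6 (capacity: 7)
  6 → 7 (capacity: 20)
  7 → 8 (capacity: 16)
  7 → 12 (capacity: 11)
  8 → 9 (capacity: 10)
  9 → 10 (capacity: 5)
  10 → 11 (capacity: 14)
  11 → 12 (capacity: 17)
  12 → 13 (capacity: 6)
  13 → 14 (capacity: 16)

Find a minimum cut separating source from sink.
Min cut value = 10, edges: (1,2)

Min cut value: 10
Partition: S = [0, 1], T = [2, 3, 4, 5, 6, 7, 8, 9, 10, 11, 12, 13, 14]
Cut edges: (1,2)

By max-flow min-cut theorem, max flow = min cut = 10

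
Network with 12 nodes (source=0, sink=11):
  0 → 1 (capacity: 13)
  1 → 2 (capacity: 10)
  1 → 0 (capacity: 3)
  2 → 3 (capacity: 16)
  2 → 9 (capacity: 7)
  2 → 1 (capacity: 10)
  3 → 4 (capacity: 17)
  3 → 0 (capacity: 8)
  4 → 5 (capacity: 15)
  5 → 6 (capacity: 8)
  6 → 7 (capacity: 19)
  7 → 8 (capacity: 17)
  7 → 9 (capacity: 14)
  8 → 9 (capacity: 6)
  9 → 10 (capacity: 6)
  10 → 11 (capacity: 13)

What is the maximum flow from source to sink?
Maximum flow = 6

Max flow: 6

Flow assignment:
  0 → 1: 10/13
  1 → 2: 10/10
  2 → 3: 7/16
  2 → 9: 3/7
  3 → 4: 3/17
  3 → 0: 4/8
  4 → 5: 3/15
  5 → 6: 3/8
  6 → 7: 3/19
  7 → 9: 3/14
  9 → 10: 6/6
  10 → 11: 6/13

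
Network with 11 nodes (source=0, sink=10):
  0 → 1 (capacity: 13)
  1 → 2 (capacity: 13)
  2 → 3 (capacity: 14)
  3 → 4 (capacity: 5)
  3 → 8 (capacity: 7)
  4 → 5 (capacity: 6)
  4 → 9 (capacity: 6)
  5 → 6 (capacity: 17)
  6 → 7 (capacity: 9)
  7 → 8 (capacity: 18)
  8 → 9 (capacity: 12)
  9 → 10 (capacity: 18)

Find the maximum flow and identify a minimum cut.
Max flow = 12, Min cut edges: (3,4), (3,8)

Maximum flow: 12
Minimum cut: (3,4), (3,8)
Partition: S = [0, 1, 2, 3], T = [4, 5, 6, 7, 8, 9, 10]

Max-flow min-cut theorem verified: both equal 12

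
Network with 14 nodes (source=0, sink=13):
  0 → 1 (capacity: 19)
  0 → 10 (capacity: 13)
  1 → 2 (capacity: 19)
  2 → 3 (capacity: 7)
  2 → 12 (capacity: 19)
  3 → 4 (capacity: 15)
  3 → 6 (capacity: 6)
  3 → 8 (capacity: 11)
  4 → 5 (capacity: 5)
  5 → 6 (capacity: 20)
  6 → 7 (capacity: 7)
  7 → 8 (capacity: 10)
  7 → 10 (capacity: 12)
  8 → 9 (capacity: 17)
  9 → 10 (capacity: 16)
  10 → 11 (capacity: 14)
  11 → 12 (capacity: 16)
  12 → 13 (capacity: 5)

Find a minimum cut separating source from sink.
Min cut value = 5, edges: (12,13)

Min cut value: 5
Partition: S = [0, 1, 2, 3, 4, 5, 6, 7, 8, 9, 10, 11, 12], T = [13]
Cut edges: (12,13)

By max-flow min-cut theorem, max flow = min cut = 5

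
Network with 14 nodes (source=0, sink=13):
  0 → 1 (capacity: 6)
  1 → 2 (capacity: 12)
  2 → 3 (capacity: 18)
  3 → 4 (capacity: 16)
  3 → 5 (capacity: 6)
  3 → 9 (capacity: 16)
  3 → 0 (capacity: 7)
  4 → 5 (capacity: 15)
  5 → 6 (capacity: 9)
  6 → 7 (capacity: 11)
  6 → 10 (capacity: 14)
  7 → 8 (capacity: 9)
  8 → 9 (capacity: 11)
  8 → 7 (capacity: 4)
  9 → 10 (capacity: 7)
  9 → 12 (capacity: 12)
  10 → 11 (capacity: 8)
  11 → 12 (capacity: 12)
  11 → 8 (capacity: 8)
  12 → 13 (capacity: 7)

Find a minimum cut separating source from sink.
Min cut value = 6, edges: (0,1)

Min cut value: 6
Partition: S = [0], T = [1, 2, 3, 4, 5, 6, 7, 8, 9, 10, 11, 12, 13]
Cut edges: (0,1)

By max-flow min-cut theorem, max flow = min cut = 6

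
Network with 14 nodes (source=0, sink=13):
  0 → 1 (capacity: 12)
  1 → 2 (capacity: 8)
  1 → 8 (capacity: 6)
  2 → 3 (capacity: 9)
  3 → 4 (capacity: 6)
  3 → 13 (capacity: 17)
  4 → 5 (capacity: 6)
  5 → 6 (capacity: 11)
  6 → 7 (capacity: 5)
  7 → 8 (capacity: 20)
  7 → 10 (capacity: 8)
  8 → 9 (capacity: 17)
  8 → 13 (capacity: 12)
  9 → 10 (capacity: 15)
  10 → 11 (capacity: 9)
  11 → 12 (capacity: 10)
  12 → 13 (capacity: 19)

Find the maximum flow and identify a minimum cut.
Max flow = 12, Min cut edges: (0,1)

Maximum flow: 12
Minimum cut: (0,1)
Partition: S = [0], T = [1, 2, 3, 4, 5, 6, 7, 8, 9, 10, 11, 12, 13]

Max-flow min-cut theorem verified: both equal 12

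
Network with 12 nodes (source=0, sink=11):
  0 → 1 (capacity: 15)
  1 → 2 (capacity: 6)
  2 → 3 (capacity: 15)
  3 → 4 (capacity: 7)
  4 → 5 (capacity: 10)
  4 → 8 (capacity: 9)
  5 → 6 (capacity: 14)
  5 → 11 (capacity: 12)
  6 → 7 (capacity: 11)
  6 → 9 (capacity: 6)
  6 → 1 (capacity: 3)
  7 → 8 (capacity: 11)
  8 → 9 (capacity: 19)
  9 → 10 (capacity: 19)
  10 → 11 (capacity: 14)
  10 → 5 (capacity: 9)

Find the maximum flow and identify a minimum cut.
Max flow = 6, Min cut edges: (1,2)

Maximum flow: 6
Minimum cut: (1,2)
Partition: S = [0, 1], T = [2, 3, 4, 5, 6, 7, 8, 9, 10, 11]

Max-flow min-cut theorem verified: both equal 6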